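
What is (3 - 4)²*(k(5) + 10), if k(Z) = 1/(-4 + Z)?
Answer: 11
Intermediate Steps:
(3 - 4)²*(k(5) + 10) = (3 - 4)²*(1/(-4 + 5) + 10) = (-1)²*(1/1 + 10) = 1*(1 + 10) = 1*11 = 11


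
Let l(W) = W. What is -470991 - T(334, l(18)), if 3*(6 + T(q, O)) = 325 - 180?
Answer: -1413100/3 ≈ -4.7103e+5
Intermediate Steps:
T(q, O) = 127/3 (T(q, O) = -6 + (325 - 180)/3 = -6 + (⅓)*145 = -6 + 145/3 = 127/3)
-470991 - T(334, l(18)) = -470991 - 1*127/3 = -470991 - 127/3 = -1413100/3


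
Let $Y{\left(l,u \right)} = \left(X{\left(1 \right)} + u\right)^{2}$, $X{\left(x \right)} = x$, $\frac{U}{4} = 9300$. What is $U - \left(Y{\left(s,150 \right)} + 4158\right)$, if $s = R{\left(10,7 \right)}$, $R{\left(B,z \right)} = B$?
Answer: $10241$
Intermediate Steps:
$U = 37200$ ($U = 4 \cdot 9300 = 37200$)
$s = 10$
$Y{\left(l,u \right)} = \left(1 + u\right)^{2}$
$U - \left(Y{\left(s,150 \right)} + 4158\right) = 37200 - \left(\left(1 + 150\right)^{2} + 4158\right) = 37200 - \left(151^{2} + 4158\right) = 37200 - \left(22801 + 4158\right) = 37200 - 26959 = 10241$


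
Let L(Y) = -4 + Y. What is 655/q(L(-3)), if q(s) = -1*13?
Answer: -655/13 ≈ -50.385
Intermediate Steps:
q(s) = -13
655/q(L(-3)) = 655/(-13) = 655*(-1/13) = -655/13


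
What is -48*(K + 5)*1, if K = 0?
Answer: -240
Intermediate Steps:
-48*(K + 5)*1 = -48*(0 + 5)*1 = -48*5*1 = -12*20*1 = -240*1 = -240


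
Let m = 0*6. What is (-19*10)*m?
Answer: 0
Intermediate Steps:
m = 0
(-19*10)*m = -19*10*0 = -190*0 = 0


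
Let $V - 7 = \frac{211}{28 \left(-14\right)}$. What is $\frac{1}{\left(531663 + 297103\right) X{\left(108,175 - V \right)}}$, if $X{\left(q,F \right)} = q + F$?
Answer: $\frac{196}{44920360349} \approx 4.3633 \cdot 10^{-9}$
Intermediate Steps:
$V = \frac{2533}{392}$ ($V = 7 + \frac{211}{28 \left(-14\right)} = 7 + \frac{211}{-392} = 7 + 211 \left(- \frac{1}{392}\right) = 7 - \frac{211}{392} = \frac{2533}{392} \approx 6.4617$)
$X{\left(q,F \right)} = F + q$
$\frac{1}{\left(531663 + 297103\right) X{\left(108,175 - V \right)}} = \frac{1}{\left(531663 + 297103\right) \left(\left(175 - \frac{2533}{392}\right) + 108\right)} = \frac{1}{828766 \left(\left(175 - \frac{2533}{392}\right) + 108\right)} = \frac{1}{828766 \left(\frac{66067}{392} + 108\right)} = \frac{1}{828766 \cdot \frac{108403}{392}} = \frac{1}{828766} \cdot \frac{392}{108403} = \frac{196}{44920360349}$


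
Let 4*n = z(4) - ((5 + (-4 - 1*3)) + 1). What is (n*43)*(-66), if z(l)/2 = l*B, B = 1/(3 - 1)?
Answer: -7095/2 ≈ -3547.5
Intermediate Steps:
B = ½ (B = 1/2 = ½ ≈ 0.50000)
z(l) = l (z(l) = 2*(l*(½)) = 2*(l/2) = l)
n = 5/4 (n = (4 - ((5 + (-4 - 1*3)) + 1))/4 = (4 - ((5 + (-4 - 3)) + 1))/4 = (4 - ((5 - 7) + 1))/4 = (4 - (-2 + 1))/4 = (4 - 1*(-1))/4 = (4 + 1)/4 = (¼)*5 = 5/4 ≈ 1.2500)
(n*43)*(-66) = ((5/4)*43)*(-66) = (215/4)*(-66) = -7095/2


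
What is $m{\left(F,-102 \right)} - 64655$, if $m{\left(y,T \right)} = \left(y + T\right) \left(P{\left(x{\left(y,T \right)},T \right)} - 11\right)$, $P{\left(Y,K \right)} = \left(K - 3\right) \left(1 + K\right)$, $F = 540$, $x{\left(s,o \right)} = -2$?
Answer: $4575517$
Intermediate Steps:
$P{\left(Y,K \right)} = \left(1 + K\right) \left(-3 + K\right)$ ($P{\left(Y,K \right)} = \left(-3 + K\right) \left(1 + K\right) = \left(1 + K\right) \left(-3 + K\right)$)
$m{\left(y,T \right)} = \left(T + y\right) \left(-14 + T^{2} - 2 T\right)$ ($m{\left(y,T \right)} = \left(y + T\right) \left(\left(-3 + T^{2} - 2 T\right) - 11\right) = \left(T + y\right) \left(-14 + T^{2} - 2 T\right)$)
$m{\left(F,-102 \right)} - 64655 = \left(\left(-102\right)^{3} - -1428 - 7560 - 2 \left(-102\right)^{2} + 540 \left(-102\right)^{2} - \left(-204\right) 540\right) - 64655 = \left(-1061208 + 1428 - 7560 - 20808 + 540 \cdot 10404 + 110160\right) - 64655 = \left(-1061208 + 1428 - 7560 - 20808 + 5618160 + 110160\right) - 64655 = 4640172 - 64655 = 4575517$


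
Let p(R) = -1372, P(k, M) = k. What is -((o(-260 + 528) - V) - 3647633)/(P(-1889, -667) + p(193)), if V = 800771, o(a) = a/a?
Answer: -1482801/1087 ≈ -1364.1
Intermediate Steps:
o(a) = 1
-((o(-260 + 528) - V) - 3647633)/(P(-1889, -667) + p(193)) = -((1 - 1*800771) - 3647633)/(-1889 - 1372) = -((1 - 800771) - 3647633)/(-3261) = -(-800770 - 3647633)*(-1)/3261 = -(-4448403)*(-1)/3261 = -1*1482801/1087 = -1482801/1087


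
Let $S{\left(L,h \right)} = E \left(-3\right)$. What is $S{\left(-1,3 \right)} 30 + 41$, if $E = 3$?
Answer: $-229$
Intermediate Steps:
$S{\left(L,h \right)} = -9$ ($S{\left(L,h \right)} = 3 \left(-3\right) = -9$)
$S{\left(-1,3 \right)} 30 + 41 = \left(-9\right) 30 + 41 = -270 + 41 = -229$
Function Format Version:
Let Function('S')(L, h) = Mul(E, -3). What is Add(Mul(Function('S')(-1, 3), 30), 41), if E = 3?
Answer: -229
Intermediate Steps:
Function('S')(L, h) = -9 (Function('S')(L, h) = Mul(3, -3) = -9)
Add(Mul(Function('S')(-1, 3), 30), 41) = Add(Mul(-9, 30), 41) = Add(-270, 41) = -229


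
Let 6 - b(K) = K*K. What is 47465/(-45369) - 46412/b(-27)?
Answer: 690449611/10933929 ≈ 63.147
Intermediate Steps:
b(K) = 6 - K² (b(K) = 6 - K*K = 6 - K²)
47465/(-45369) - 46412/b(-27) = 47465/(-45369) - 46412/(6 - 1*(-27)²) = 47465*(-1/45369) - 46412/(6 - 1*729) = -47465/45369 - 46412/(6 - 729) = -47465/45369 - 46412/(-723) = -47465/45369 - 46412*(-1/723) = -47465/45369 + 46412/723 = 690449611/10933929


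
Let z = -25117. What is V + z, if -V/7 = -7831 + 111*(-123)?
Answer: 125271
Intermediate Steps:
V = 150388 (V = -7*(-7831 + 111*(-123)) = -7*(-7831 - 13653) = -7*(-21484) = 150388)
V + z = 150388 - 25117 = 125271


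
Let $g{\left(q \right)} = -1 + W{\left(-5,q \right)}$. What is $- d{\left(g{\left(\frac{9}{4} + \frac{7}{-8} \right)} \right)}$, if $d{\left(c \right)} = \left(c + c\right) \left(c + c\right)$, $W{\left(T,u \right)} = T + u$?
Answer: $- \frac{1369}{16} \approx -85.563$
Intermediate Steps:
$g{\left(q \right)} = -6 + q$ ($g{\left(q \right)} = -1 + \left(-5 + q\right) = -6 + q$)
$d{\left(c \right)} = 4 c^{2}$ ($d{\left(c \right)} = 2 c 2 c = 4 c^{2}$)
$- d{\left(g{\left(\frac{9}{4} + \frac{7}{-8} \right)} \right)} = - 4 \left(-6 + \left(\frac{9}{4} + \frac{7}{-8}\right)\right)^{2} = - 4 \left(-6 + \left(9 \cdot \frac{1}{4} + 7 \left(- \frac{1}{8}\right)\right)\right)^{2} = - 4 \left(-6 + \left(\frac{9}{4} - \frac{7}{8}\right)\right)^{2} = - 4 \left(-6 + \frac{11}{8}\right)^{2} = - 4 \left(- \frac{37}{8}\right)^{2} = - \frac{4 \cdot 1369}{64} = \left(-1\right) \frac{1369}{16} = - \frac{1369}{16}$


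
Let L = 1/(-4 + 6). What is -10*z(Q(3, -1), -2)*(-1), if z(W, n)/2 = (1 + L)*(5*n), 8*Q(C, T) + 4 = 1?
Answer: -300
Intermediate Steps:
Q(C, T) = -3/8 (Q(C, T) = -½ + (⅛)*1 = -½ + ⅛ = -3/8)
L = ½ (L = 1/2 = ½ ≈ 0.50000)
z(W, n) = 15*n (z(W, n) = 2*((1 + ½)*(5*n)) = 2*(3*(5*n)/2) = 2*(15*n/2) = 15*n)
-10*z(Q(3, -1), -2)*(-1) = -150*(-2)*(-1) = -10*(-30)*(-1) = 300*(-1) = -300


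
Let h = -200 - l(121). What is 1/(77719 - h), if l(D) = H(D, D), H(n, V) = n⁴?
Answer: 1/214436800 ≈ 4.6634e-9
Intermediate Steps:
l(D) = D⁴
h = -214359081 (h = -200 - 1*121⁴ = -200 - 1*214358881 = -200 - 214358881 = -214359081)
1/(77719 - h) = 1/(77719 - 1*(-214359081)) = 1/(77719 + 214359081) = 1/214436800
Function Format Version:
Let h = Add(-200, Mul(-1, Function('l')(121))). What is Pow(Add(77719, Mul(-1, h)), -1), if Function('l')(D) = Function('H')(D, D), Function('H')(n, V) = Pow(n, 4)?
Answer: Rational(1, 214436800) ≈ 4.6634e-9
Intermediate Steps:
Function('l')(D) = Pow(D, 4)
h = -214359081 (h = Add(-200, Mul(-1, Pow(121, 4))) = Add(-200, Mul(-1, 214358881)) = Add(-200, -214358881) = -214359081)
Pow(Add(77719, Mul(-1, h)), -1) = Pow(Add(77719, Mul(-1, -214359081)), -1) = Pow(Add(77719, 214359081), -1) = Pow(214436800, -1) = Rational(1, 214436800)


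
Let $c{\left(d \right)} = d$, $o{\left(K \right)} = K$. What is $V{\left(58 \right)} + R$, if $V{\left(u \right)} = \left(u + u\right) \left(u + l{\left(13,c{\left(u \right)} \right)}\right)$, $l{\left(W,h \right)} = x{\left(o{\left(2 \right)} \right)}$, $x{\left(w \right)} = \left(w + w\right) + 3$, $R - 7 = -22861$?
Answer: $-15314$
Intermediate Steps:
$R = -22854$ ($R = 7 - 22861 = -22854$)
$x{\left(w \right)} = 3 + 2 w$ ($x{\left(w \right)} = 2 w + 3 = 3 + 2 w$)
$l{\left(W,h \right)} = 7$ ($l{\left(W,h \right)} = 3 + 2 \cdot 2 = 3 + 4 = 7$)
$V{\left(u \right)} = 2 u \left(7 + u\right)$ ($V{\left(u \right)} = \left(u + u\right) \left(u + 7\right) = 2 u \left(7 + u\right)$)
$V{\left(58 \right)} + R = 2 \cdot 58 \left(7 + 58\right) - 22854 = 2 \cdot 58 \cdot 65 - 22854 = 7540 - 22854 = -15314$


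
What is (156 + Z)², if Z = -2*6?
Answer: 20736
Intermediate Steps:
Z = -12
(156 + Z)² = (156 - 12)² = 144² = 20736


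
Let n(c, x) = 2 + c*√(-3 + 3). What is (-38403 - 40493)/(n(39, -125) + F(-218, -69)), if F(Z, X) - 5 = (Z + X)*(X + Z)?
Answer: -9862/10297 ≈ -0.95776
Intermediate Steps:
n(c, x) = 2 (n(c, x) = 2 + c*√0 = 2 + c*0 = 2 + 0 = 2)
F(Z, X) = 5 + (X + Z)² (F(Z, X) = 5 + (Z + X)*(X + Z) = 5 + (X + Z)*(X + Z) = 5 + (X + Z)²)
(-38403 - 40493)/(n(39, -125) + F(-218, -69)) = (-38403 - 40493)/(2 + (5 + (-69 - 218)²)) = -78896/(2 + (5 + (-287)²)) = -78896/(2 + (5 + 82369)) = -78896/(2 + 82374) = -78896/82376 = -78896*1/82376 = -9862/10297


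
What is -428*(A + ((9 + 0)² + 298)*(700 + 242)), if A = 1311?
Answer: -153364812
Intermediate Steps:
-428*(A + ((9 + 0)² + 298)*(700 + 242)) = -428*(1311 + ((9 + 0)² + 298)*(700 + 242)) = -428*(1311 + (9² + 298)*942) = -428*(1311 + (81 + 298)*942) = -428*(1311 + 379*942) = -428*(1311 + 357018) = -428*358329 = -153364812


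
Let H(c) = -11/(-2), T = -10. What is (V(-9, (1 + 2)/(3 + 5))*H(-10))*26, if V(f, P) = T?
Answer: -1430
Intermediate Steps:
V(f, P) = -10
H(c) = 11/2 (H(c) = -11*(-½) = 11/2)
(V(-9, (1 + 2)/(3 + 5))*H(-10))*26 = -10*11/2*26 = -55*26 = -1430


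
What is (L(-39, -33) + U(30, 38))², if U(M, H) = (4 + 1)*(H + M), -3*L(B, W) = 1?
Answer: 1038361/9 ≈ 1.1537e+5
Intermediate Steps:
L(B, W) = -⅓ (L(B, W) = -⅓*1 = -⅓)
U(M, H) = 5*H + 5*M (U(M, H) = 5*(H + M) = 5*H + 5*M)
(L(-39, -33) + U(30, 38))² = (-⅓ + (5*38 + 5*30))² = (-⅓ + (190 + 150))² = (-⅓ + 340)² = (1019/3)² = 1038361/9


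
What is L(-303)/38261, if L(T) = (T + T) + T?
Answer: -909/38261 ≈ -0.023758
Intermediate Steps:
L(T) = 3*T (L(T) = 2*T + T = 3*T)
L(-303)/38261 = (3*(-303))/38261 = -909*1/38261 = -909/38261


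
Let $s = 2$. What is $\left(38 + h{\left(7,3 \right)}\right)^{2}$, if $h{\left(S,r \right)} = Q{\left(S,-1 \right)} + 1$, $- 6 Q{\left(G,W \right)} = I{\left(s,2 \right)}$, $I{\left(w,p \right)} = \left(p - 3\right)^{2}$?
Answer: $\frac{54289}{36} \approx 1508.0$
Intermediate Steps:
$I{\left(w,p \right)} = \left(-3 + p\right)^{2}$
$Q{\left(G,W \right)} = - \frac{1}{6}$ ($Q{\left(G,W \right)} = - \frac{\left(-3 + 2\right)^{2}}{6} = - \frac{\left(-1\right)^{2}}{6} = \left(- \frac{1}{6}\right) 1 = - \frac{1}{6}$)
$h{\left(S,r \right)} = \frac{5}{6}$ ($h{\left(S,r \right)} = - \frac{1}{6} + 1 = \frac{5}{6}$)
$\left(38 + h{\left(7,3 \right)}\right)^{2} = \left(38 + \frac{5}{6}\right)^{2} = \left(\frac{233}{6}\right)^{2} = \frac{54289}{36}$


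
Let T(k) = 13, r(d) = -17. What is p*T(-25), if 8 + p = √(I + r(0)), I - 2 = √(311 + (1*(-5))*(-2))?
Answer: -104 + 13*√(-15 + √321) ≈ -81.799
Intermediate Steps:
I = 2 + √321 (I = 2 + √(311 + (1*(-5))*(-2)) = 2 + √(311 - 5*(-2)) = 2 + √(311 + 10) = 2 + √321 ≈ 19.916)
p = -8 + √(-15 + √321) (p = -8 + √((2 + √321) - 17) = -8 + √(-15 + √321) ≈ -6.2922)
p*T(-25) = (-8 + √(-15 + √321))*13 = -104 + 13*√(-15 + √321)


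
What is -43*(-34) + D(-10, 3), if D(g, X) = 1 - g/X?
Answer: 4399/3 ≈ 1466.3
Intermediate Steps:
D(g, X) = 1 - g/X
-43*(-34) + D(-10, 3) = -43*(-34) + (3 - 1*(-10))/3 = 1462 + (3 + 10)/3 = 1462 + (1/3)*13 = 1462 + 13/3 = 4399/3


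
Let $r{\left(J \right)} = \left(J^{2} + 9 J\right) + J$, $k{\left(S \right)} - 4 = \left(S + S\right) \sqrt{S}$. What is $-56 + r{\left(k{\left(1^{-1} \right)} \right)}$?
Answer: $40$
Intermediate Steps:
$k{\left(S \right)} = 4 + 2 S^{\frac{3}{2}}$ ($k{\left(S \right)} = 4 + \left(S + S\right) \sqrt{S} = 4 + 2 S \sqrt{S} = 4 + 2 S^{\frac{3}{2}}$)
$r{\left(J \right)} = J^{2} + 10 J$
$-56 + r{\left(k{\left(1^{-1} \right)} \right)} = -56 + \left(4 + 2 \left(1^{-1}\right)^{\frac{3}{2}}\right) \left(10 + \left(4 + 2 \left(1^{-1}\right)^{\frac{3}{2}}\right)\right) = -56 + \left(4 + 2 \cdot 1^{\frac{3}{2}}\right) \left(10 + \left(4 + 2 \cdot 1^{\frac{3}{2}}\right)\right) = -56 + \left(4 + 2 \cdot 1\right) \left(10 + \left(4 + 2 \cdot 1\right)\right) = -56 + \left(4 + 2\right) \left(10 + \left(4 + 2\right)\right) = -56 + 6 \left(10 + 6\right) = -56 + 6 \cdot 16 = -56 + 96 = 40$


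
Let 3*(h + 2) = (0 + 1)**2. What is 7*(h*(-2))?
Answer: 70/3 ≈ 23.333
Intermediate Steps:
h = -5/3 (h = -2 + (0 + 1)**2/3 = -2 + (1/3)*1**2 = -2 + (1/3)*1 = -2 + 1/3 = -5/3 ≈ -1.6667)
7*(h*(-2)) = 7*(-5/3*(-2)) = 7*(10/3) = 70/3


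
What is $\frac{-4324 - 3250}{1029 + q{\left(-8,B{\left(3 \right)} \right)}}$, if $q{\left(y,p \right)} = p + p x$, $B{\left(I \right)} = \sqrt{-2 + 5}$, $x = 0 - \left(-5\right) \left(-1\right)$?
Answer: $- \frac{2597882}{352931} - \frac{30296 \sqrt{3}}{1058793} \approx -7.4104$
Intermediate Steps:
$x = -5$ ($x = 0 - 5 = -5$)
$B{\left(I \right)} = \sqrt{3}$
$q{\left(y,p \right)} = - 4 p$ ($q{\left(y,p \right)} = p + p \left(-5\right) = p - 5 p = - 4 p$)
$\frac{-4324 - 3250}{1029 + q{\left(-8,B{\left(3 \right)} \right)}} = \frac{-4324 - 3250}{1029 - 4 \sqrt{3}} = - \frac{7574}{1029 - 4 \sqrt{3}}$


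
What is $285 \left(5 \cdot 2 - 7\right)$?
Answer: $855$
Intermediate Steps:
$285 \left(5 \cdot 2 - 7\right) = 285 \left(10 - 7\right) = 285 \cdot 3 = 855$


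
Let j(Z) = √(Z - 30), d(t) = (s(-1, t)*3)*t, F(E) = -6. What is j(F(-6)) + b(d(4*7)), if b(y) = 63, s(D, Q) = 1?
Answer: 63 + 6*I ≈ 63.0 + 6.0*I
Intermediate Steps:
d(t) = 3*t (d(t) = (1*3)*t = 3*t)
j(Z) = √(-30 + Z)
j(F(-6)) + b(d(4*7)) = √(-30 - 6) + 63 = √(-36) + 63 = 6*I + 63 = 63 + 6*I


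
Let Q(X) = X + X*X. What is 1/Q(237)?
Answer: 1/56406 ≈ 1.7729e-5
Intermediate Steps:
Q(X) = X + X²
1/Q(237) = 1/(237*(1 + 237)) = 1/(237*238) = 1/56406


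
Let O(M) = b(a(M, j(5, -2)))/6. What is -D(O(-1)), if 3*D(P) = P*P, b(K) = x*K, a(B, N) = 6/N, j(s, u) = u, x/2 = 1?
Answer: -⅓ ≈ -0.33333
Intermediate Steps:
x = 2 (x = 2*1 = 2)
b(K) = 2*K
O(M) = -1 (O(M) = (2*(6/(-2)))/6 = (2*(6*(-½)))*(⅙) = (2*(-3))*(⅙) = -6*⅙ = -1)
D(P) = P²/3 (D(P) = (P*P)/3 = P²/3)
-D(O(-1)) = -(-1)²/3 = -1/3 = -1*⅓ = -⅓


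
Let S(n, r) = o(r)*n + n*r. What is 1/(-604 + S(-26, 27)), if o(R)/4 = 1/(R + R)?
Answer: -27/35314 ≈ -0.00076457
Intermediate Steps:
o(R) = 2/R (o(R) = 4/(R + R) = 4/((2*R)) = 4*(1/(2*R)) = 2/R)
S(n, r) = n*r + 2*n/r (S(n, r) = (2/r)*n + n*r = 2*n/r + n*r = n*r + 2*n/r)
1/(-604 + S(-26, 27)) = 1/(-604 - 26*(2 + 27²)/27) = 1/(-604 - 26*1/27*(2 + 729)) = 1/(-604 - 26*1/27*731) = 1/(-604 - 19006/27) = 1/(-35314/27) = -27/35314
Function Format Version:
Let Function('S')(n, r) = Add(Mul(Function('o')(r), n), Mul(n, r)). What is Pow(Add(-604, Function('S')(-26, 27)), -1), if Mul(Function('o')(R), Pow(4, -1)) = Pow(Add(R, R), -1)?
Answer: Rational(-27, 35314) ≈ -0.00076457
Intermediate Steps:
Function('o')(R) = Mul(2, Pow(R, -1)) (Function('o')(R) = Mul(4, Pow(Add(R, R), -1)) = Mul(4, Pow(Mul(2, R), -1)) = Mul(4, Mul(Rational(1, 2), Pow(R, -1))) = Mul(2, Pow(R, -1)))
Function('S')(n, r) = Add(Mul(n, r), Mul(2, n, Pow(r, -1))) (Function('S')(n, r) = Add(Mul(Mul(2, Pow(r, -1)), n), Mul(n, r)) = Add(Mul(2, n, Pow(r, -1)), Mul(n, r)) = Add(Mul(n, r), Mul(2, n, Pow(r, -1))))
Pow(Add(-604, Function('S')(-26, 27)), -1) = Pow(Add(-604, Mul(-26, Pow(27, -1), Add(2, Pow(27, 2)))), -1) = Pow(Add(-604, Mul(-26, Rational(1, 27), Add(2, 729))), -1) = Pow(Add(-604, Mul(-26, Rational(1, 27), 731)), -1) = Pow(Add(-604, Rational(-19006, 27)), -1) = Pow(Rational(-35314, 27), -1) = Rational(-27, 35314)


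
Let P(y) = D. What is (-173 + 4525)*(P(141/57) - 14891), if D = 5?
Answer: -64783872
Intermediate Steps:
P(y) = 5
(-173 + 4525)*(P(141/57) - 14891) = (-173 + 4525)*(5 - 14891) = 4352*(-14886) = -64783872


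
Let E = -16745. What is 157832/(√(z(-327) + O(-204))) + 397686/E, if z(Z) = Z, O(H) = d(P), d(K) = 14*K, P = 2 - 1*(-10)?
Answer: -397686/16745 - 157832*I*√159/159 ≈ -23.75 - 12517.0*I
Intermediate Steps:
P = 12 (P = 2 + 10 = 12)
O(H) = 168 (O(H) = 14*12 = 168)
157832/(√(z(-327) + O(-204))) + 397686/E = 157832/(√(-327 + 168)) + 397686/(-16745) = 157832/(√(-159)) + 397686*(-1/16745) = 157832/((I*√159)) - 397686/16745 = 157832*(-I*√159/159) - 397686/16745 = -157832*I*√159/159 - 397686/16745 = -397686/16745 - 157832*I*√159/159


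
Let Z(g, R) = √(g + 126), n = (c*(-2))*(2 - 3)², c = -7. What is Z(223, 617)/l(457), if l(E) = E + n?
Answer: √349/471 ≈ 0.039664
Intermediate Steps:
n = 14 (n = (-7*(-2))*(2 - 3)² = 14*(-1)² = 14*1 = 14)
Z(g, R) = √(126 + g)
l(E) = 14 + E (l(E) = E + 14 = 14 + E)
Z(223, 617)/l(457) = √(126 + 223)/(14 + 457) = √349/471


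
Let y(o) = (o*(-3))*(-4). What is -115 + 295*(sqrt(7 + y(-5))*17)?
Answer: -115 + 5015*I*sqrt(53) ≈ -115.0 + 36510.0*I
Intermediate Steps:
y(o) = 12*o (y(o) = -3*o*(-4) = 12*o)
-115 + 295*(sqrt(7 + y(-5))*17) = -115 + 295*(sqrt(7 + 12*(-5))*17) = -115 + 295*(sqrt(7 - 60)*17) = -115 + 295*(sqrt(-53)*17) = -115 + 295*((I*sqrt(53))*17) = -115 + 295*(17*I*sqrt(53)) = -115 + 5015*I*sqrt(53)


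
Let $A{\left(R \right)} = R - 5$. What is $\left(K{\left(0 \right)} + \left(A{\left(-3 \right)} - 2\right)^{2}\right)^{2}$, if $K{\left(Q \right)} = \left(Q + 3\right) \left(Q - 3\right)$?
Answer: $8281$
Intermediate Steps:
$A{\left(R \right)} = -5 + R$ ($A{\left(R \right)} = R - 5 = -5 + R$)
$K{\left(Q \right)} = \left(-3 + Q\right) \left(3 + Q\right)$ ($K{\left(Q \right)} = \left(3 + Q\right) \left(-3 + Q\right) = \left(-3 + Q\right) \left(3 + Q\right)$)
$\left(K{\left(0 \right)} + \left(A{\left(-3 \right)} - 2\right)^{2}\right)^{2} = \left(\left(-9 + 0^{2}\right) + \left(\left(-5 - 3\right) - 2\right)^{2}\right)^{2} = \left(\left(-9 + 0\right) + \left(-8 - 2\right)^{2}\right)^{2} = \left(-9 + \left(-10\right)^{2}\right)^{2} = \left(-9 + 100\right)^{2} = 91^{2} = 8281$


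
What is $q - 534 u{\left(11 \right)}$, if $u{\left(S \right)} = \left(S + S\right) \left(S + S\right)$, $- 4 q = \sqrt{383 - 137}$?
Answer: $-258456 - \frac{\sqrt{246}}{4} \approx -2.5846 \cdot 10^{5}$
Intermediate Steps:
$q = - \frac{\sqrt{246}}{4}$ ($q = - \frac{\sqrt{383 - 137}}{4} = - \frac{\sqrt{246}}{4} \approx -3.9211$)
$u{\left(S \right)} = 4 S^{2}$ ($u{\left(S \right)} = 2 S 2 S = 4 S^{2}$)
$q - 534 u{\left(11 \right)} = - \frac{\sqrt{246}}{4} - 534 \cdot 4 \cdot 11^{2} = - \frac{\sqrt{246}}{4} - 534 \cdot 4 \cdot 121 = - \frac{\sqrt{246}}{4} - 258456 = -258456 - \frac{\sqrt{246}}{4}$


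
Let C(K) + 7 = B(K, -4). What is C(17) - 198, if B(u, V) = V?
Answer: -209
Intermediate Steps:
C(K) = -11 (C(K) = -7 - 4 = -11)
C(17) - 198 = -11 - 198 = -209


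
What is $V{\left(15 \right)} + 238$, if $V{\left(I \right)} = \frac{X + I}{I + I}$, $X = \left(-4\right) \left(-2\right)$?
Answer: $\frac{7163}{30} \approx 238.77$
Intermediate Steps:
$X = 8$
$V{\left(I \right)} = \frac{8 + I}{2 I}$ ($V{\left(I \right)} = \frac{8 + I}{I + I} = \frac{8 + I}{2 I}$)
$V{\left(15 \right)} + 238 = \frac{8 + 15}{2 \cdot 15} + 238 = \frac{1}{2} \cdot \frac{1}{15} \cdot 23 + 238 = \frac{23}{30} + 238 = \frac{7163}{30}$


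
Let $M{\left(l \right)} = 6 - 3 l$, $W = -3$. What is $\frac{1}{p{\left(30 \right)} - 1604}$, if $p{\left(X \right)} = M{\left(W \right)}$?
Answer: $- \frac{1}{1589} \approx -0.00062933$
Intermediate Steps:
$p{\left(X \right)} = 15$ ($p{\left(X \right)} = 6 - -9 = 6 + 9 = 15$)
$\frac{1}{p{\left(30 \right)} - 1604} = \frac{1}{15 - 1604} = \frac{1}{-1589} = - \frac{1}{1589}$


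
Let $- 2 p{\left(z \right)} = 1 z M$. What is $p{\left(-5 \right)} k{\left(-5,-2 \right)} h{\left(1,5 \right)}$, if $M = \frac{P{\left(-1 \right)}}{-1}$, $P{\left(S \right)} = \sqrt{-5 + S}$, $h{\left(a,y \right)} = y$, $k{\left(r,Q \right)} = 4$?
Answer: $- 50 i \sqrt{6} \approx - 122.47 i$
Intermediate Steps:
$M = - i \sqrt{6}$ ($M = \frac{\sqrt{-5 - 1}}{-1} = \sqrt{-6} \left(-1\right) = i \sqrt{6} \left(-1\right) = - i \sqrt{6} \approx - 2.4495 i$)
$p{\left(z \right)} = \frac{i z \sqrt{6}}{2}$ ($p{\left(z \right)} = - \frac{1 z \left(- i \sqrt{6}\right)}{2} = - \frac{z \left(- i \sqrt{6}\right)}{2} = - \frac{\left(-1\right) i z \sqrt{6}}{2} = \frac{i z \sqrt{6}}{2}$)
$p{\left(-5 \right)} k{\left(-5,-2 \right)} h{\left(1,5 \right)} = \frac{1}{2} i \left(-5\right) \sqrt{6} \cdot 4 \cdot 5 = - \frac{5 i \sqrt{6}}{2} \cdot 4 \cdot 5 = - 10 i \sqrt{6} \cdot 5 = - 50 i \sqrt{6}$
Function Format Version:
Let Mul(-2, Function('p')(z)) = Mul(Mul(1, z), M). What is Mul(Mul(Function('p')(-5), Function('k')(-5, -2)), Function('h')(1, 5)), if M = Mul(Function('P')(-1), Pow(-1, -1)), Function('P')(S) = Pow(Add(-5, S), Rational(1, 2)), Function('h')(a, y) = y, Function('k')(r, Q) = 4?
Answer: Mul(-50, I, Pow(6, Rational(1, 2))) ≈ Mul(-122.47, I)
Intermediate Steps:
M = Mul(-1, I, Pow(6, Rational(1, 2))) (M = Mul(Pow(Add(-5, -1), Rational(1, 2)), Pow(-1, -1)) = Mul(Pow(-6, Rational(1, 2)), -1) = Mul(Mul(I, Pow(6, Rational(1, 2))), -1) = Mul(-1, I, Pow(6, Rational(1, 2))) ≈ Mul(-2.4495, I))
Function('p')(z) = Mul(Rational(1, 2), I, z, Pow(6, Rational(1, 2))) (Function('p')(z) = Mul(Rational(-1, 2), Mul(Mul(1, z), Mul(-1, I, Pow(6, Rational(1, 2))))) = Mul(Rational(-1, 2), Mul(z, Mul(-1, I, Pow(6, Rational(1, 2))))) = Mul(Rational(-1, 2), Mul(-1, I, z, Pow(6, Rational(1, 2)))) = Mul(Rational(1, 2), I, z, Pow(6, Rational(1, 2))))
Mul(Mul(Function('p')(-5), Function('k')(-5, -2)), Function('h')(1, 5)) = Mul(Mul(Mul(Rational(1, 2), I, -5, Pow(6, Rational(1, 2))), 4), 5) = Mul(Mul(Mul(Rational(-5, 2), I, Pow(6, Rational(1, 2))), 4), 5) = Mul(Mul(-10, I, Pow(6, Rational(1, 2))), 5) = Mul(-50, I, Pow(6, Rational(1, 2)))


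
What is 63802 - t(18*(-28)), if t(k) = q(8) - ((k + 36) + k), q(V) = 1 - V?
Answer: 62837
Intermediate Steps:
t(k) = -43 - 2*k (t(k) = (1 - 1*8) - ((k + 36) + k) = (1 - 8) - ((36 + k) + k) = -7 - (36 + 2*k) = -7 + (-36 - 2*k) = -43 - 2*k)
63802 - t(18*(-28)) = 63802 - (-43 - 36*(-28)) = 63802 - (-43 - 2*(-504)) = 63802 - (-43 + 1008) = 63802 - 1*965 = 63802 - 965 = 62837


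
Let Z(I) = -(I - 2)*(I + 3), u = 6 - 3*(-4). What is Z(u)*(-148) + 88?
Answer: 49816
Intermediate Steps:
u = 18 (u = 6 + 12 = 18)
Z(I) = -(-2 + I)*(3 + I)
Z(u)*(-148) + 88 = (6 - 1*18 - 1*18²)*(-148) + 88 = (6 - 18 - 1*324)*(-148) + 88 = (6 - 18 - 324)*(-148) + 88 = -336*(-148) + 88 = 49728 + 88 = 49816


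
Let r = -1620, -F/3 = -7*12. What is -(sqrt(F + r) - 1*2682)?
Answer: 2682 - 6*I*sqrt(38) ≈ 2682.0 - 36.987*I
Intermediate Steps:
F = 252 (F = -(-21)*12 = -3*(-84) = 252)
-(sqrt(F + r) - 1*2682) = -(sqrt(252 - 1620) - 1*2682) = -(sqrt(-1368) - 2682) = -(6*I*sqrt(38) - 2682) = -(-2682 + 6*I*sqrt(38)) = 2682 - 6*I*sqrt(38)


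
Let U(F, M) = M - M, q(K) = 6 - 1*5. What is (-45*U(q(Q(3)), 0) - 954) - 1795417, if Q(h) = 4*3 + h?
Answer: -1796371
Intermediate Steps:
Q(h) = 12 + h
q(K) = 1 (q(K) = 6 - 5 = 1)
U(F, M) = 0
(-45*U(q(Q(3)), 0) - 954) - 1795417 = (-45*0 - 954) - 1795417 = (0 - 954) - 1795417 = -954 - 1795417 = -1796371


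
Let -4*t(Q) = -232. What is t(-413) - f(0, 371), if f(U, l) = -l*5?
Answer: 1913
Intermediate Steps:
t(Q) = 58 (t(Q) = -¼*(-232) = 58)
f(U, l) = -5*l
t(-413) - f(0, 371) = 58 - (-5)*371 = 58 - 1*(-1855) = 58 + 1855 = 1913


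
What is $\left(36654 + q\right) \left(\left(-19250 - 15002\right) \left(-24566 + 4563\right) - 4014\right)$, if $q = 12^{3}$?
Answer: $26296995195444$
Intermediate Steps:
$q = 1728$
$\left(36654 + q\right) \left(\left(-19250 - 15002\right) \left(-24566 + 4563\right) - 4014\right) = \left(36654 + 1728\right) \left(\left(-19250 - 15002\right) \left(-24566 + 4563\right) - 4014\right) = 38382 \left(\left(-34252\right) \left(-20003\right) - 4014\right) = 38382 \left(685142756 - 4014\right) = 38382 \cdot 685138742 = 26296995195444$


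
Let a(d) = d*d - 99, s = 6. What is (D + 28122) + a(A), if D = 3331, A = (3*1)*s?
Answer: 31678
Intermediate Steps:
A = 18 (A = (3*1)*6 = 3*6 = 18)
a(d) = -99 + d² (a(d) = d² - 99 = -99 + d²)
(D + 28122) + a(A) = (3331 + 28122) + (-99 + 18²) = 31453 + (-99 + 324) = 31453 + 225 = 31678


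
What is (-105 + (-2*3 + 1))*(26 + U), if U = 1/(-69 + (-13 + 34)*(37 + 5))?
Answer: -2325290/813 ≈ -2860.1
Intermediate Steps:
U = 1/813 (U = 1/(-69 + 21*42) = 1/(-69 + 882) = 1/813 ≈ 0.0012300)
(-105 + (-2*3 + 1))*(26 + U) = (-105 + (-2*3 + 1))*(26 + 1/813) = (-105 + (-6 + 1))*(21139/813) = (-105 - 5)*(21139/813) = -110*21139/813 = -2325290/813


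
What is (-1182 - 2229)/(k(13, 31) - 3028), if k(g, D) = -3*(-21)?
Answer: 3411/2965 ≈ 1.1504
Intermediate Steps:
k(g, D) = 63
(-1182 - 2229)/(k(13, 31) - 3028) = (-1182 - 2229)/(63 - 3028) = -3411/(-2965) = -3411*(-1/2965) = 3411/2965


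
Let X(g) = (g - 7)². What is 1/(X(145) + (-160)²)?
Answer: 1/44644 ≈ 2.2399e-5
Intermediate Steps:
X(g) = (-7 + g)²
1/(X(145) + (-160)²) = 1/((-7 + 145)² + (-160)²) = 1/(138² + 25600) = 1/(19044 + 25600) = 1/44644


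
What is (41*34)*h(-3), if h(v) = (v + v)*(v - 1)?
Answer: 33456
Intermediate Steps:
h(v) = 2*v*(-1 + v) (h(v) = (2*v)*(-1 + v) = 2*v*(-1 + v))
(41*34)*h(-3) = (41*34)*(2*(-3)*(-1 - 3)) = 1394*(2*(-3)*(-4)) = 1394*24 = 33456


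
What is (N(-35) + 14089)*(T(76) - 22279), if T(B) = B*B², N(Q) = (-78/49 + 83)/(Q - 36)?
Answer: 20423004186474/3479 ≈ 5.8704e+9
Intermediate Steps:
N(Q) = 3989/(49*(-36 + Q)) (N(Q) = (-78*1/49 + 83)/(-36 + Q) = (-78/49 + 83)/(-36 + Q) = 3989/(49*(-36 + Q)))
T(B) = B³
(N(-35) + 14089)*(T(76) - 22279) = (3989/(49*(-36 - 35)) + 14089)*(76³ - 22279) = ((3989/49)/(-71) + 14089)*(438976 - 22279) = ((3989/49)*(-1/71) + 14089)*416697 = (-3989/3479 + 14089)*416697 = (49011642/3479)*416697 = 20423004186474/3479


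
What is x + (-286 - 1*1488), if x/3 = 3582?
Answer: 8972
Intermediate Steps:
x = 10746 (x = 3*3582 = 10746)
x + (-286 - 1*1488) = 10746 + (-286 - 1*1488) = 10746 + (-286 - 1488) = 10746 - 1774 = 8972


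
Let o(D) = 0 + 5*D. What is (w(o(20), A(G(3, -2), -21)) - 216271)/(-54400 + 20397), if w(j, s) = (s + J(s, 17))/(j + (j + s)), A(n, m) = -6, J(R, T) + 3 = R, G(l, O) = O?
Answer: 41956589/6596582 ≈ 6.3604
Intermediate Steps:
J(R, T) = -3 + R
o(D) = 5*D
w(j, s) = (-3 + 2*s)/(s + 2*j) (w(j, s) = (s + (-3 + s))/(j + (j + s)) = (-3 + 2*s)/(s + 2*j))
(w(o(20), A(G(3, -2), -21)) - 216271)/(-54400 + 20397) = ((-3 + 2*(-6))/(-6 + 2*(5*20)) - 216271)/(-54400 + 20397) = ((-3 - 12)/(-6 + 2*100) - 216271)/(-34003) = (-15/(-6 + 200) - 216271)*(-1/34003) = (-15/194 - 216271)*(-1/34003) = -41956589/194*(-1/34003) = 41956589/6596582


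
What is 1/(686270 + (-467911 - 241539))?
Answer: -1/23180 ≈ -4.3141e-5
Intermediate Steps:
1/(686270 + (-467911 - 241539)) = 1/(686270 - 709450) = 1/(-23180) = -1/23180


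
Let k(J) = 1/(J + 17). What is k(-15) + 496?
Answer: 993/2 ≈ 496.50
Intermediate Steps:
k(J) = 1/(17 + J)
k(-15) + 496 = 1/(17 - 15) + 496 = 1/2 + 496 = ½ + 496 = 993/2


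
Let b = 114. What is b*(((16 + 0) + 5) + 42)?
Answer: 7182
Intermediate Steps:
b*(((16 + 0) + 5) + 42) = 114*(((16 + 0) + 5) + 42) = 114*((16 + 5) + 42) = 114*(21 + 42) = 114*63 = 7182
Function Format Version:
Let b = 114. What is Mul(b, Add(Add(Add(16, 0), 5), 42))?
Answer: 7182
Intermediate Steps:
Mul(b, Add(Add(Add(16, 0), 5), 42)) = Mul(114, Add(Add(Add(16, 0), 5), 42)) = Mul(114, Add(Add(16, 5), 42)) = Mul(114, Add(21, 42)) = Mul(114, 63) = 7182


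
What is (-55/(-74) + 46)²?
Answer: 11964681/5476 ≈ 2184.9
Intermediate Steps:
(-55/(-74) + 46)² = (-55*(-1/74) + 46)² = (55/74 + 46)² = (3459/74)² = 11964681/5476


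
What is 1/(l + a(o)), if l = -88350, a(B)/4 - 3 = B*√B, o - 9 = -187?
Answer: I/(2*(-44169*I + 356*√178)) ≈ -1.1191e-5 + 1.2034e-6*I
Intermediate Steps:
o = -178 (o = 9 - 187 = -178)
a(B) = 12 + 4*B^(3/2) (a(B) = 12 + 4*(B*√B) = 12 + 4*B^(3/2))
1/(l + a(o)) = 1/(-88350 + (12 + 4*(-178)^(3/2))) = 1/(-88350 + (12 + 4*(-178*I*√178))) = 1/(-88350 + (12 - 712*I*√178)) = 1/(-88338 - 712*I*√178)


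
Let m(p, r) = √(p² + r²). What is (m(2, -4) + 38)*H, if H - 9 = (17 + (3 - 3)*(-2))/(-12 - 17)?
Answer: 9272/29 + 488*√5/29 ≈ 357.35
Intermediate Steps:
H = 244/29 (H = 9 + (17 + (3 - 3)*(-2))/(-12 - 17) = 9 + (17 + 0*(-2))/(-29) = 9 + (17 + 0)*(-1/29) = 9 + 17*(-1/29) = 9 - 17/29 = 244/29 ≈ 8.4138)
(m(2, -4) + 38)*H = (√(2² + (-4)²) + 38)*(244/29) = (√(4 + 16) + 38)*(244/29) = (√20 + 38)*(244/29) = (2*√5 + 38)*(244/29) = (38 + 2*√5)*(244/29) = 9272/29 + 488*√5/29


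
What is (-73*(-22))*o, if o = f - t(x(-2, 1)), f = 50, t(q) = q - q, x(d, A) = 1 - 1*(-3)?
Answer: 80300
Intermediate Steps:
x(d, A) = 4 (x(d, A) = 1 + 3 = 4)
t(q) = 0
o = 50 (o = 50 - 1*0 = 50 + 0 = 50)
(-73*(-22))*o = -73*(-22)*50 = 1606*50 = 80300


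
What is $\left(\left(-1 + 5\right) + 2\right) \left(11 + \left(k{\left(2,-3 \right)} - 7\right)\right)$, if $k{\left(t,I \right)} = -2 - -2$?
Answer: $24$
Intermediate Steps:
$k{\left(t,I \right)} = 0$ ($k{\left(t,I \right)} = -2 + 2 = 0$)
$\left(\left(-1 + 5\right) + 2\right) \left(11 + \left(k{\left(2,-3 \right)} - 7\right)\right) = \left(\left(-1 + 5\right) + 2\right) \left(11 + \left(0 - 7\right)\right) = \left(4 + 2\right) \left(11 - 7\right) = 6 \cdot 4 = 24$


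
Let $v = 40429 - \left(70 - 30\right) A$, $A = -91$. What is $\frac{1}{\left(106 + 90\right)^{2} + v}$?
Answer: $\frac{1}{82485} \approx 1.2123 \cdot 10^{-5}$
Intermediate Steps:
$v = 44069$ ($v = 40429 - \left(70 - 30\right) \left(-91\right) = 40429 - 40 \left(-91\right) = 40429 - -3640 = 40429 + 3640 = 44069$)
$\frac{1}{\left(106 + 90\right)^{2} + v} = \frac{1}{\left(106 + 90\right)^{2} + 44069} = \frac{1}{196^{2} + 44069} = \frac{1}{38416 + 44069} = \frac{1}{82485}$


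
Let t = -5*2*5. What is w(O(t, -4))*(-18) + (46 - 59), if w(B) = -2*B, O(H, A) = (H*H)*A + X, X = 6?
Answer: -359797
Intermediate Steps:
t = -50 (t = -10*5 = -50)
O(H, A) = 6 + A*H² (O(H, A) = (H*H)*A + 6 = H²*A + 6 = A*H² + 6 = 6 + A*H²)
w(O(t, -4))*(-18) + (46 - 59) = -2*(6 - 4*(-50)²)*(-18) + (46 - 59) = -2*(6 - 4*2500)*(-18) - 13 = -2*(6 - 10000)*(-18) - 13 = -2*(-9994)*(-18) - 13 = 19988*(-18) - 13 = -359784 - 13 = -359797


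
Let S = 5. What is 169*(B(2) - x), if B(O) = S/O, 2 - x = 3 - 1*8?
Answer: -1521/2 ≈ -760.50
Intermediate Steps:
x = 7 (x = 2 - (3 - 1*8) = 2 - (3 - 8) = 2 - 1*(-5) = 2 + 5 = 7)
B(O) = 5/O
169*(B(2) - x) = 169*(5/2 - 1*7) = 169*(5*(½) - 7) = 169*(5/2 - 7) = 169*(-9/2) = -1521/2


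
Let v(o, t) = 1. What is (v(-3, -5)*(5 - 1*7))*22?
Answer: -44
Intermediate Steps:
(v(-3, -5)*(5 - 1*7))*22 = (1*(5 - 1*7))*22 = (1*(5 - 7))*22 = (1*(-2))*22 = -2*22 = -44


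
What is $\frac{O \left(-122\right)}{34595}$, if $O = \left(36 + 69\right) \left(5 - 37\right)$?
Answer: $\frac{81984}{6919} \approx 11.849$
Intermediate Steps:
$O = -3360$ ($O = 105 \left(-32\right) = -3360$)
$\frac{O \left(-122\right)}{34595} = \frac{\left(-3360\right) \left(-122\right)}{34595} = 409920 \cdot \frac{1}{34595} = \frac{81984}{6919}$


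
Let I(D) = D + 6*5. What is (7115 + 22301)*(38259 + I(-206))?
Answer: 1120249528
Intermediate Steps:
I(D) = 30 + D (I(D) = D + 30 = 30 + D)
(7115 + 22301)*(38259 + I(-206)) = (7115 + 22301)*(38259 + (30 - 206)) = 29416*(38259 - 176) = 29416*38083 = 1120249528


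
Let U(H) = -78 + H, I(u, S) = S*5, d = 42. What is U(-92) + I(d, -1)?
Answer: -175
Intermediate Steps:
I(u, S) = 5*S
U(-92) + I(d, -1) = (-78 - 92) + 5*(-1) = -170 - 5 = -175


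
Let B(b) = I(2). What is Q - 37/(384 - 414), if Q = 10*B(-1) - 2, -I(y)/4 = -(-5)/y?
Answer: -3023/30 ≈ -100.77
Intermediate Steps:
I(y) = -20/y (I(y) = -(-4)*(-5/y) = -20/y)
B(b) = -10 (B(b) = -20/2 = -20*½ = -10)
Q = -102 (Q = 10*(-10) - 2 = -100 - 2 = -102)
Q - 37/(384 - 414) = -102 - 37/(384 - 414) = -102 - 37/(-30) = -102 - 37*(-1/30) = -102 + 37/30 = -3023/30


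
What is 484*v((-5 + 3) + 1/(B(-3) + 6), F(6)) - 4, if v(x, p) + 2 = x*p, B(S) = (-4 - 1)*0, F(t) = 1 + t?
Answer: -21550/3 ≈ -7183.3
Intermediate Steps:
B(S) = 0 (B(S) = -5*0 = 0)
v(x, p) = -2 + p*x (v(x, p) = -2 + x*p = -2 + p*x)
484*v((-5 + 3) + 1/(B(-3) + 6), F(6)) - 4 = 484*(-2 + (1 + 6)*((-5 + 3) + 1/(0 + 6))) - 4 = 484*(-2 + 7*(-2 + 1/6)) - 4 = 484*(-2 + 7*(-2 + ⅙)) - 4 = 484*(-2 + 7*(-11/6)) - 4 = 484*(-2 - 77/6) - 4 = 484*(-89/6) - 4 = -21538/3 - 4 = -21550/3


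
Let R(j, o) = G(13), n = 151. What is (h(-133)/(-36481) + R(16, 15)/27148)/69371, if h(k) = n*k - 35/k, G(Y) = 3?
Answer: 10360996073/1305377524707212 ≈ 7.9372e-6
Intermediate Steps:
R(j, o) = 3
h(k) = -35/k + 151*k (h(k) = 151*k - 35/k = -35/k + 151*k)
(h(-133)/(-36481) + R(16, 15)/27148)/69371 = ((-35/(-133) + 151*(-133))/(-36481) + 3/27148)/69371 = ((-35*(-1/133) - 20083)*(-1/36481) + 3*(1/27148))*(1/69371) = ((5/19 - 20083)*(-1/36481) + 3/27148)*(1/69371) = (-381572/19*(-1/36481) + 3/27148)*(1/69371) = (381572/693139 + 3/27148)*(1/69371) = (10360996073/18817337572)*(1/69371) = 10360996073/1305377524707212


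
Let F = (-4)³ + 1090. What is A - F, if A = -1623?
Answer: -2649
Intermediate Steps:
F = 1026 (F = -64 + 1090 = 1026)
A - F = -1623 - 1*1026 = -1623 - 1026 = -2649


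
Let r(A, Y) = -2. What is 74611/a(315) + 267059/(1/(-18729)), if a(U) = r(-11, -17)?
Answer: -10003570633/2 ≈ -5.0018e+9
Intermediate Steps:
a(U) = -2
74611/a(315) + 267059/(1/(-18729)) = 74611/(-2) + 267059/(1/(-18729)) = 74611*(-½) + 267059/(-1/18729) = -74611/2 + 267059*(-18729) = -74611/2 - 5001748011 = -10003570633/2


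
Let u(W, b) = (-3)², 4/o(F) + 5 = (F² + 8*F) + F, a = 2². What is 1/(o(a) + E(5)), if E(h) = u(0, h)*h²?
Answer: 47/10579 ≈ 0.0044428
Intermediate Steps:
a = 4
o(F) = 4/(-5 + F² + 9*F) (o(F) = 4/(-5 + ((F² + 8*F) + F)) = 4/(-5 + (F² + 9*F)) = 4/(-5 + F² + 9*F))
u(W, b) = 9
E(h) = 9*h²
1/(o(a) + E(5)) = 1/(4/(-5 + 4² + 9*4) + 9*5²) = 1/(4/(-5 + 16 + 36) + 9*25) = 1/(4/47 + 225) = 1/(10579/47) = 47/10579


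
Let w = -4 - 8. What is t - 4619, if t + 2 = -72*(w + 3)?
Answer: -3973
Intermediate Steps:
w = -12
t = 646 (t = -2 - 72*(-12 + 3) = -2 - 72*(-9) = -2 + 648 = 646)
t - 4619 = 646 - 4619 = -3973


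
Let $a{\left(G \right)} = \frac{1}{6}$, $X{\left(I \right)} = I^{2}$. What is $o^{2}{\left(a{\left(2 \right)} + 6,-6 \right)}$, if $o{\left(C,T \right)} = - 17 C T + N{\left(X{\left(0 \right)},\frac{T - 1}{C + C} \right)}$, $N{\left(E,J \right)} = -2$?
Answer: $393129$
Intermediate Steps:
$a{\left(G \right)} = \frac{1}{6}$
$o{\left(C,T \right)} = -2 - 17 C T$ ($o{\left(C,T \right)} = - 17 C T - 2 = -2 - 17 C T$)
$o^{2}{\left(a{\left(2 \right)} + 6,-6 \right)} = \left(-2 - 17 \left(\frac{1}{6} + 6\right) \left(-6\right)\right)^{2} = \left(-2 - \frac{629}{6} \left(-6\right)\right)^{2} = \left(-2 + 629\right)^{2} = 627^{2} = 393129$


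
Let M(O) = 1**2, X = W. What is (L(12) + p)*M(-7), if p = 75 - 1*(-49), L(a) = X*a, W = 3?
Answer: 160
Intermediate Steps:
X = 3
L(a) = 3*a
M(O) = 1
p = 124 (p = 75 + 49 = 124)
(L(12) + p)*M(-7) = (3*12 + 124)*1 = (36 + 124)*1 = 160*1 = 160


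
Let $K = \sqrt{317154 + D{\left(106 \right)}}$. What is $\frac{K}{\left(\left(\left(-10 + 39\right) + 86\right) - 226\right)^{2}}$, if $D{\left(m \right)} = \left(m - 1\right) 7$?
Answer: $\frac{13 \sqrt{209}}{4107} \approx 0.045761$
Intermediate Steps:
$D{\left(m \right)} = -7 + 7 m$ ($D{\left(m \right)} = \left(-1 + m\right) 7 = -7 + 7 m$)
$K = 39 \sqrt{209}$ ($K = \sqrt{317154 + \left(-7 + 7 \cdot 106\right)} = \sqrt{317154 + \left(-7 + 742\right)} = \sqrt{317154 + 735} = \sqrt{317889} = 39 \sqrt{209} \approx 563.82$)
$\frac{K}{\left(\left(\left(-10 + 39\right) + 86\right) - 226\right)^{2}} = \frac{39 \sqrt{209}}{\left(\left(\left(-10 + 39\right) + 86\right) - 226\right)^{2}} = \frac{39 \sqrt{209}}{\left(\left(29 + 86\right) - 226\right)^{2}} = \frac{39 \sqrt{209}}{\left(115 - 226\right)^{2}} = \frac{39 \sqrt{209}}{\left(-111\right)^{2}} = \frac{39 \sqrt{209}}{12321} = 39 \sqrt{209} \cdot \frac{1}{12321} = \frac{13 \sqrt{209}}{4107}$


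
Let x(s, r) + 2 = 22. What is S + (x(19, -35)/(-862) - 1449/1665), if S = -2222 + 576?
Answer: -131315051/79735 ≈ -1646.9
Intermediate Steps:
x(s, r) = 20 (x(s, r) = -2 + 22 = 20)
S = -1646
S + (x(19, -35)/(-862) - 1449/1665) = -1646 + (20/(-862) - 1449/1665) = -1646 + (20*(-1/862) - 1449*1/1665) = -1646 + (-10/431 - 161/185) = -1646 - 71241/79735 = -131315051/79735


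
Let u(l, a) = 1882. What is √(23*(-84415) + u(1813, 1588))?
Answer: I*√1939663 ≈ 1392.7*I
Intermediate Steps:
√(23*(-84415) + u(1813, 1588)) = √(23*(-84415) + 1882) = √(-1941545 + 1882) = √(-1939663) = I*√1939663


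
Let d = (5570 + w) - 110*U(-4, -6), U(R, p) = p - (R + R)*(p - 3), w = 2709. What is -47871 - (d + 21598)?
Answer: -86328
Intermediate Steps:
U(R, p) = p - 2*R*(-3 + p)
d = 16859 (d = (5570 + 2709) - 110*(-6 + 6*(-4) - 2*(-4)*(-6)) = 8279 - 110*(-6 - 24 - 48) = 8279 - 110*(-78) = 8279 + 8580 = 16859)
-47871 - (d + 21598) = -47871 - (16859 + 21598) = -47871 - 1*38457 = -47871 - 38457 = -86328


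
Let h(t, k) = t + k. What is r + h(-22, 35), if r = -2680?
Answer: -2667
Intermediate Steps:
h(t, k) = k + t
r + h(-22, 35) = -2680 + (35 - 22) = -2680 + 13 = -2667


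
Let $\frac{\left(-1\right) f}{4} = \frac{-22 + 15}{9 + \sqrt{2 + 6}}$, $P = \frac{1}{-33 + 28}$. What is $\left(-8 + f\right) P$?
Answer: $\frac{332}{365} + \frac{56 \sqrt{2}}{365} \approx 1.1266$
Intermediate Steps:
$P = - \frac{1}{5}$ ($P = \frac{1}{-5} = - \frac{1}{5} \approx -0.2$)
$f = \frac{28}{9 + 2 \sqrt{2}}$ ($f = - 4 \frac{-22 + 15}{9 + \sqrt{2 + 6}} = - 4 \left(- \frac{7}{9 + \sqrt{8}}\right) = - 4 \left(- \frac{7}{9 + 2 \sqrt{2}}\right) = \frac{28}{9 + 2 \sqrt{2}} \approx 2.3672$)
$\left(-8 + f\right) P = \left(-8 + \left(\frac{252}{73} - \frac{56 \sqrt{2}}{73}\right)\right) \left(- \frac{1}{5}\right) = \left(- \frac{332}{73} - \frac{56 \sqrt{2}}{73}\right) \left(- \frac{1}{5}\right) = \frac{332}{365} + \frac{56 \sqrt{2}}{365}$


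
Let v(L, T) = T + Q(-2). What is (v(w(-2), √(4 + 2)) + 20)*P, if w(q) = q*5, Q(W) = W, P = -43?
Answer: -774 - 43*√6 ≈ -879.33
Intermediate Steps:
w(q) = 5*q
v(L, T) = -2 + T (v(L, T) = T - 2 = -2 + T)
(v(w(-2), √(4 + 2)) + 20)*P = ((-2 + √(4 + 2)) + 20)*(-43) = ((-2 + √6) + 20)*(-43) = (18 + √6)*(-43) = -774 - 43*√6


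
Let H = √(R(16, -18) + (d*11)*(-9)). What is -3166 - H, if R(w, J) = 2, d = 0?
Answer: -3166 - √2 ≈ -3167.4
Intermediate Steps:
H = √2 (H = √(2 + (0*11)*(-9)) = √(2 + 0*(-9)) = √(2 + 0) = √2 ≈ 1.4142)
-3166 - H = -3166 - √2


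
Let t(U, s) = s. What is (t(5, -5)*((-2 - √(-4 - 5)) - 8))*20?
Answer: 1000 + 300*I ≈ 1000.0 + 300.0*I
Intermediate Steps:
(t(5, -5)*((-2 - √(-4 - 5)) - 8))*20 = -5*((-2 - √(-4 - 5)) - 8)*20 = -5*((-2 - √(-9)) - 8)*20 = -5*((-2 - 3*I) - 8)*20 = -5*(-10 - 3*I)*20 = (50 + 15*I)*20 = 1000 + 300*I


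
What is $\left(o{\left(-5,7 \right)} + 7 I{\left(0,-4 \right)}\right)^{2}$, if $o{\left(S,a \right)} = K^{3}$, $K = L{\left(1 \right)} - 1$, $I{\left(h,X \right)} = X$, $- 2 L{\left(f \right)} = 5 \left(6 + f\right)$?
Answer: $\frac{2588469129}{64} \approx 4.0445 \cdot 10^{7}$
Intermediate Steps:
$L{\left(f \right)} = -15 - \frac{5 f}{2}$ ($L{\left(f \right)} = - \frac{5 \left(6 + f\right)}{2} = - \frac{30 + 5 f}{2} = -15 - \frac{5 f}{2}$)
$K = - \frac{37}{2}$ ($K = \left(-15 - \frac{5}{2}\right) - 1 = - \frac{35}{2} - 1 = - \frac{37}{2} \approx -18.5$)
$o{\left(S,a \right)} = - \frac{50653}{8}$ ($o{\left(S,a \right)} = \left(- \frac{37}{2}\right)^{3} = - \frac{50653}{8}$)
$\left(o{\left(-5,7 \right)} + 7 I{\left(0,-4 \right)}\right)^{2} = \left(- \frac{50653}{8} + 7 \left(-4\right)\right)^{2} = \left(- \frac{50653}{8} - 28\right)^{2} = \left(- \frac{50877}{8}\right)^{2} = \frac{2588469129}{64}$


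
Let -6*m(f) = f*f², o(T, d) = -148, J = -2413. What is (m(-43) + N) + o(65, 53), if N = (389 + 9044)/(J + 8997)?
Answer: 258842047/19752 ≈ 13105.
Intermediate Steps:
m(f) = -f³/6 (m(f) = -f*f²/6 = -f³/6)
N = 9433/6584 (N = (389 + 9044)/(-2413 + 8997) = 9433/6584 ≈ 1.4327)
(m(-43) + N) + o(65, 53) = (-⅙*(-43)³ + 9433/6584) - 148 = (-⅙*(-79507) + 9433/6584) - 148 = (79507/6 + 9433/6584) - 148 = 261765343/19752 - 148 = 258842047/19752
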